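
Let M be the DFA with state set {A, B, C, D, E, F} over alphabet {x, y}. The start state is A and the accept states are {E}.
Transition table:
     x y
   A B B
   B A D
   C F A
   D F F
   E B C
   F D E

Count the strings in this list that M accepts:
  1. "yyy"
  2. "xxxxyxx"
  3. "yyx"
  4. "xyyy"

"yyy": rejected
"xxxxyxx": rejected
"yyx": rejected
"xyyy": accepted

1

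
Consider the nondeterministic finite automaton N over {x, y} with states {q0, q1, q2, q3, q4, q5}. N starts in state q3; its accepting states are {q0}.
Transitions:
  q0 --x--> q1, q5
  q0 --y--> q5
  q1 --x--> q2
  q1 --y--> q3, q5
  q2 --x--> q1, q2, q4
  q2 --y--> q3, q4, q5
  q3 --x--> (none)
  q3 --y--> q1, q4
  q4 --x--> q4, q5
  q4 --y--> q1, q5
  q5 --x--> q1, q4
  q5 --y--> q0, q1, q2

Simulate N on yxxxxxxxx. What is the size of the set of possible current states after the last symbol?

Start: {q3}
read y: {q1, q4}
read x: {q2, q4, q5}
read x: {q1, q2, q4, q5}
read x: {q1, q2, q4, q5}
read x: {q1, q2, q4, q5}
read x: {q1, q2, q4, q5}
read x: {q1, q2, q4, q5}
read x: {q1, q2, q4, q5}
read x: {q1, q2, q4, q5}
Final reachable set {q1, q2, q4, q5} has 4 states.

4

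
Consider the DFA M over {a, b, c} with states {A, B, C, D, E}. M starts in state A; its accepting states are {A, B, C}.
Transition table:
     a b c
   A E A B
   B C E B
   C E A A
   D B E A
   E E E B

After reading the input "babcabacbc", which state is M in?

A --b--> A
A --a--> E
E --b--> E
E --c--> B
B --a--> C
C --b--> A
A --a--> E
E --c--> B
B --b--> E
E --c--> B

B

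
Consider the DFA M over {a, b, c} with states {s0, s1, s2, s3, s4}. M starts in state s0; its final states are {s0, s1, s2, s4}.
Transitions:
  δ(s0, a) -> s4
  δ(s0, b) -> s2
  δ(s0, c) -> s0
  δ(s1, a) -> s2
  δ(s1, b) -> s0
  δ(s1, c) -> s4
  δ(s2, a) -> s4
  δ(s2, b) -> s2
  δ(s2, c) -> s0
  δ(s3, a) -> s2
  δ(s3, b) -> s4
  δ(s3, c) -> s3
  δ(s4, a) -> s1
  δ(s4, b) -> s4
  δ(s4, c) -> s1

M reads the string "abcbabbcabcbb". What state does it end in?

s2

s0 --a--> s4
s4 --b--> s4
s4 --c--> s1
s1 --b--> s0
s0 --a--> s4
s4 --b--> s4
s4 --b--> s4
s4 --c--> s1
s1 --a--> s2
s2 --b--> s2
s2 --c--> s0
s0 --b--> s2
s2 --b--> s2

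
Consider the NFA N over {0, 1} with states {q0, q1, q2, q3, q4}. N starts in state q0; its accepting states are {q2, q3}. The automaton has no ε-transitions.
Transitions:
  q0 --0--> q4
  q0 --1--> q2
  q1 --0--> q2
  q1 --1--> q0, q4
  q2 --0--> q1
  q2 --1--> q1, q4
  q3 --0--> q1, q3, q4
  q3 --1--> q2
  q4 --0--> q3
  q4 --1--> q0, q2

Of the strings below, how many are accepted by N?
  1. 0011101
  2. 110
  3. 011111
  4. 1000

3

0011101: accepted
110: accepted
011111: accepted
1000: rejected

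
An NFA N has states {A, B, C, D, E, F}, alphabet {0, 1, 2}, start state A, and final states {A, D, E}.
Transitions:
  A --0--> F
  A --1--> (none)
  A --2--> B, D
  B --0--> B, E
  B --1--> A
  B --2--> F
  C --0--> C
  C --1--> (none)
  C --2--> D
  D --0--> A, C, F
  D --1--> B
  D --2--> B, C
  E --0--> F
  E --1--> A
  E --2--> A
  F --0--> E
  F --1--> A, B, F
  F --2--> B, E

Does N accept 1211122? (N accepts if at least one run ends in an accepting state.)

Start: {A}
read 1: {}
The reachable set is empty and stays empty for the remaining 6 symbols.
Reachable ∩ accepting = {} — empty.

rejected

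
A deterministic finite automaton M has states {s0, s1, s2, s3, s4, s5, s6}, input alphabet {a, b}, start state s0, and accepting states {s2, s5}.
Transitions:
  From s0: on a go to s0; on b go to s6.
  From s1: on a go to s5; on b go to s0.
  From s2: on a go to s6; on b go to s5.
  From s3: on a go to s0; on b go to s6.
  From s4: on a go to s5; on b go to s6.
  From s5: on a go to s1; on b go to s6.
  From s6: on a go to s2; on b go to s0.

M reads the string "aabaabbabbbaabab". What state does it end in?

s0 --a--> s0
s0 --a--> s0
s0 --b--> s6
s6 --a--> s2
s2 --a--> s6
s6 --b--> s0
s0 --b--> s6
s6 --a--> s2
s2 --b--> s5
s5 --b--> s6
s6 --b--> s0
s0 --a--> s0
s0 --a--> s0
s0 --b--> s6
s6 --a--> s2
s2 --b--> s5

s5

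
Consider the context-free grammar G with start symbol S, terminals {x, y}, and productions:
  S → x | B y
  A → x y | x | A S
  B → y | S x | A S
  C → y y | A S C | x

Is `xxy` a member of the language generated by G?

S ⇒ By ⇒ Sxy ⇒ xxy

yes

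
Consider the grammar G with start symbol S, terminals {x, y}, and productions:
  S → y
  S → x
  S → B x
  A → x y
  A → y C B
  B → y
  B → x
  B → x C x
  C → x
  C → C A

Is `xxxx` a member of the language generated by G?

yes

S ⇒ Bx ⇒ xCxx ⇒ xxxx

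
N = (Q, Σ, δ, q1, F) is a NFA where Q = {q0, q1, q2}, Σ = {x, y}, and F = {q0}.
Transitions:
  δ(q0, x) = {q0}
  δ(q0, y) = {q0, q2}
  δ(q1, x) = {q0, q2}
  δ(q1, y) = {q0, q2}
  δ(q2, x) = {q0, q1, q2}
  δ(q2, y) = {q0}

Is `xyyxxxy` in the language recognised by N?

Start: {q1}
read x: {q0, q2}
read y: {q0, q2}
read y: {q0, q2}
read x: {q0, q1, q2}
read x: {q0, q1, q2}
read x: {q0, q1, q2}
read y: {q0, q2}
Reachable ∩ accepting = {q0} — nonempty.

accepted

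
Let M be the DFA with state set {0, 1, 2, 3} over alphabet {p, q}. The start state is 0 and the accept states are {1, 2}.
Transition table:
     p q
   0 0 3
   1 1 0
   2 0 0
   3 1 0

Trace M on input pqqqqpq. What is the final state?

0 --p--> 0
0 --q--> 3
3 --q--> 0
0 --q--> 3
3 --q--> 0
0 --p--> 0
0 --q--> 3

3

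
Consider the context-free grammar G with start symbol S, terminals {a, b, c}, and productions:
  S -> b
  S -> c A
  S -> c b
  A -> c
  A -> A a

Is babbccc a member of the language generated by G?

no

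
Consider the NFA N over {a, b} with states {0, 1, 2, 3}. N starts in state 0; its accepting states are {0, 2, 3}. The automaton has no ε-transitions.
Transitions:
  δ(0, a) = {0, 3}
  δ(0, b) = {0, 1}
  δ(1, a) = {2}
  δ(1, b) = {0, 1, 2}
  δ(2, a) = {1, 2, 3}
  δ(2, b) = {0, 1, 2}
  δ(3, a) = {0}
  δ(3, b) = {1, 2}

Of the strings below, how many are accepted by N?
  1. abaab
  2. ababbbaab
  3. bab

abaab: accepted
ababbbaab: accepted
bab: accepted

3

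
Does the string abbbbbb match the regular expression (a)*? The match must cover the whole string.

abbbbbb cannot be split into zero or more pieces each matching a.

no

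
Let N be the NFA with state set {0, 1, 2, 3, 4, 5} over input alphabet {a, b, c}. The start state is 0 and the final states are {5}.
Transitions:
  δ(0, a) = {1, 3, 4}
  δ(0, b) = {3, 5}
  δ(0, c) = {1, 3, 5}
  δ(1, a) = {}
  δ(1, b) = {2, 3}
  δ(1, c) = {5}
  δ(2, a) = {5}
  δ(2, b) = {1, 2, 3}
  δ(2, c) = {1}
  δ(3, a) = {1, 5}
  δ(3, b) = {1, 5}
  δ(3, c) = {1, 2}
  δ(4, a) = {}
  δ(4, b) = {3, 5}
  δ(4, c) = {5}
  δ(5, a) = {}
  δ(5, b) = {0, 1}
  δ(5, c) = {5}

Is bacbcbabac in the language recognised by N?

Start: {0}
read b: {3, 5}
read a: {1, 5}
read c: {5}
read b: {0, 1}
read c: {1, 3, 5}
read b: {0, 1, 2, 3, 5}
read a: {1, 3, 4, 5}
read b: {0, 1, 2, 3, 5}
read a: {1, 3, 4, 5}
read c: {1, 2, 5}
Reachable ∩ accepting = {5} — nonempty.

accepted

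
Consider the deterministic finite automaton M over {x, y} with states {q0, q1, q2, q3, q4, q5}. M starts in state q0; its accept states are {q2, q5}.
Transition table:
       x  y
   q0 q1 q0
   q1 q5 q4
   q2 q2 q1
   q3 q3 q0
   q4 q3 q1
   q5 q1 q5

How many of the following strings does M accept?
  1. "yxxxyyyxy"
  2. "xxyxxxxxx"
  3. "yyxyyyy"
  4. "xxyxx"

2

"yxxxyyyxy": rejected
"xxyxxxxxx": accepted
"yyxyyyy": rejected
"xxyxx": accepted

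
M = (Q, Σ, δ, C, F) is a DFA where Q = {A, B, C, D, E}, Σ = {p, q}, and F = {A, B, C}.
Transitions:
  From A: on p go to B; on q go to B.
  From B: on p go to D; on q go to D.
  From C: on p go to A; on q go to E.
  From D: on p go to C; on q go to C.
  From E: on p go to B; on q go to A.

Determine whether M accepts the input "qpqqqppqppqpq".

rejected

C --q--> E
E --p--> B
B --q--> D
D --q--> C
C --q--> E
E --p--> B
B --p--> D
D --q--> C
C --p--> A
A --p--> B
B --q--> D
D --p--> C
C --q--> E
End in state E, which is not an accepting state.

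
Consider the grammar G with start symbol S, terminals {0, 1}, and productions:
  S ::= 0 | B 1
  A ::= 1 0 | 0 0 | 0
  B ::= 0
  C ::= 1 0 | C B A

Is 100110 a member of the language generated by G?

no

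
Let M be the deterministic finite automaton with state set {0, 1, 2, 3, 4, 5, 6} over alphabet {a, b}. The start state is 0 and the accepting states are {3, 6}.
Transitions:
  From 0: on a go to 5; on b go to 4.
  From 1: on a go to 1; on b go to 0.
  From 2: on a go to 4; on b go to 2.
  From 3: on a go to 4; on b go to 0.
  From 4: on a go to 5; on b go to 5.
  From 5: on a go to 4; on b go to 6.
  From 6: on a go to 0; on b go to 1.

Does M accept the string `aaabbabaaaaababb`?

0 --a--> 5
5 --a--> 4
4 --a--> 5
5 --b--> 6
6 --b--> 1
1 --a--> 1
1 --b--> 0
0 --a--> 5
5 --a--> 4
4 --a--> 5
5 --a--> 4
4 --a--> 5
5 --b--> 6
6 --a--> 0
0 --b--> 4
4 --b--> 5
End in state 5, which is not an accepting state.

rejected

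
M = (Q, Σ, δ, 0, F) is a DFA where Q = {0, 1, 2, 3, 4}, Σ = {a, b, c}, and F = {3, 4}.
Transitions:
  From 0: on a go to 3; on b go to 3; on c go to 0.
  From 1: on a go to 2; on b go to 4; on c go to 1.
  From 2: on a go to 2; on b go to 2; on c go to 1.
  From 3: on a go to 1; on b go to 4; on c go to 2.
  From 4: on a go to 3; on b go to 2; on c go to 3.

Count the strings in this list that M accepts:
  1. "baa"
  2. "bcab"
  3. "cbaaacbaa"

"baa": rejected
"bcab": rejected
"cbaaacbaa": rejected

0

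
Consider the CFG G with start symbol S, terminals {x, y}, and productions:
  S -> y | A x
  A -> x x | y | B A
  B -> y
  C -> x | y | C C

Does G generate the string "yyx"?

yes

S ⇒ Ax ⇒ BAx ⇒ yAx ⇒ yyx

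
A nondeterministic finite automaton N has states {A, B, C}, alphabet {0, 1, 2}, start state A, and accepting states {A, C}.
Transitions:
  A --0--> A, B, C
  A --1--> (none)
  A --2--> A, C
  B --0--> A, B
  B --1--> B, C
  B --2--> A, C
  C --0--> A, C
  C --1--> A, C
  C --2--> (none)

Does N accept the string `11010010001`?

rejected

Start: {A}
read 1: {}
The reachable set is empty and stays empty for the remaining 10 symbols.
Reachable ∩ accepting = {} — empty.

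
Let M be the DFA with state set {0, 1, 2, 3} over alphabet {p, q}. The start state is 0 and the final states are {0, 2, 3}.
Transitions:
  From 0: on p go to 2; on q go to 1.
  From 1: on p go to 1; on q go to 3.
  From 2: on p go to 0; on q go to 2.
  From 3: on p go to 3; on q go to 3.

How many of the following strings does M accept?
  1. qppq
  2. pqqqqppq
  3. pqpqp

2

qppq: accepted
pqqqqppq: accepted
pqpqp: rejected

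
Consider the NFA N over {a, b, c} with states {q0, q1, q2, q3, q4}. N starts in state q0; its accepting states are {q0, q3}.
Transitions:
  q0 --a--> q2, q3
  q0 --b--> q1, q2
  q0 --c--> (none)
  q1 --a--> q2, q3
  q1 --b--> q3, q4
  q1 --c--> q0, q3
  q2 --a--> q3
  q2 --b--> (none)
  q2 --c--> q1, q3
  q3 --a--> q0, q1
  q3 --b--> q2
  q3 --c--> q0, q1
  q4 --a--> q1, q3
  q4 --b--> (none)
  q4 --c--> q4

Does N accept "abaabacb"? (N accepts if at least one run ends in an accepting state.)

accepted

Start: {q0}
read a: {q2, q3}
read b: {q2}
read a: {q3}
read a: {q0, q1}
read b: {q1, q2, q3, q4}
read a: {q0, q1, q2, q3}
read c: {q0, q1, q3}
read b: {q1, q2, q3, q4}
Reachable ∩ accepting = {q3} — nonempty.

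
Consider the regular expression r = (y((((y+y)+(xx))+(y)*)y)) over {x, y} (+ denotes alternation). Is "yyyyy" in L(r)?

Split as y·yyyy: y matches y and ((((y+y)+(xx))+(y)*)y) matches yyyy.

yes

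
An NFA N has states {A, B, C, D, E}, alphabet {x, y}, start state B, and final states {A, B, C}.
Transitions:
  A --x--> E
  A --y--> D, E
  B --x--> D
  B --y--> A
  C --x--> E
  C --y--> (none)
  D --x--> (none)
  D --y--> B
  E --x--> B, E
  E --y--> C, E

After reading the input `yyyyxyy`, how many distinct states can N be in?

3

Start: {B}
read y: {A}
read y: {D, E}
read y: {B, C, E}
read y: {A, C, E}
read x: {B, E}
read y: {A, C, E}
read y: {C, D, E}
Final reachable set {C, D, E} has 3 states.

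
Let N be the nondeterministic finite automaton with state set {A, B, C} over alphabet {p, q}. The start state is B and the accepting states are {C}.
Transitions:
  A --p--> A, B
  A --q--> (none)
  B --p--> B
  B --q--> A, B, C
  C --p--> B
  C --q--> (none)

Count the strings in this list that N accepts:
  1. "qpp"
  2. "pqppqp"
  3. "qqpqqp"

"qpp": rejected
"pqppqp": rejected
"qqpqqp": rejected

0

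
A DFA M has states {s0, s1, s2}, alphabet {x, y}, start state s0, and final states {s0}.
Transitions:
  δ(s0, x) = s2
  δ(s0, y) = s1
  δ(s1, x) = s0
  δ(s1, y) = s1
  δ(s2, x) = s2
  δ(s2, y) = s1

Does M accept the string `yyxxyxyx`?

s0 --y--> s1
s1 --y--> s1
s1 --x--> s0
s0 --x--> s2
s2 --y--> s1
s1 --x--> s0
s0 --y--> s1
s1 --x--> s0
End in state s0, which is an accepting state.

accepted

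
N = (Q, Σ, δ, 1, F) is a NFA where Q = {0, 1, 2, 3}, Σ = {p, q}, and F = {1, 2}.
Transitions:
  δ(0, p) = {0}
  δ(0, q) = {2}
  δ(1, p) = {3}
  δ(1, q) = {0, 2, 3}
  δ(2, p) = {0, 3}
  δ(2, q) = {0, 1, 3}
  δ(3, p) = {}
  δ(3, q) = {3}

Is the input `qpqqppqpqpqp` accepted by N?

rejected

Start: {1}
read q: {0, 2, 3}
read p: {0, 3}
read q: {2, 3}
read q: {0, 1, 3}
read p: {0, 3}
read p: {0}
read q: {2}
read p: {0, 3}
read q: {2, 3}
read p: {0, 3}
read q: {2, 3}
read p: {0, 3}
Reachable ∩ accepting = {} — empty.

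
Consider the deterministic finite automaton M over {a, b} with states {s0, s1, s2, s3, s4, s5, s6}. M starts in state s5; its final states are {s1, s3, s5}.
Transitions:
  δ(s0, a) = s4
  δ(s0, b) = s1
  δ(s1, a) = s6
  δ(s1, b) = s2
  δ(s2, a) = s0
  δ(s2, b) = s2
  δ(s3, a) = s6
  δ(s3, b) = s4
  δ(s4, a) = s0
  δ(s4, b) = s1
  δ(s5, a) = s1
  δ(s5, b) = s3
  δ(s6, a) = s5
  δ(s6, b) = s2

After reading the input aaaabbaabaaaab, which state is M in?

s2

s5 --a--> s1
s1 --a--> s6
s6 --a--> s5
s5 --a--> s1
s1 --b--> s2
s2 --b--> s2
s2 --a--> s0
s0 --a--> s4
s4 --b--> s1
s1 --a--> s6
s6 --a--> s5
s5 --a--> s1
s1 --a--> s6
s6 --b--> s2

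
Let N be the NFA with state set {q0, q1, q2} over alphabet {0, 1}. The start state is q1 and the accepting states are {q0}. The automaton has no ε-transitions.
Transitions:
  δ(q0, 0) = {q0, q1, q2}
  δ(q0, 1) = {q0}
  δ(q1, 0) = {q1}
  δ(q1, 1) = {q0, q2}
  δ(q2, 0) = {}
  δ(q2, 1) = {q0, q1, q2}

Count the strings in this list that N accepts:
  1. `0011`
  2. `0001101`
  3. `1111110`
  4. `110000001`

`0011`: accepted
`0001101`: accepted
`1111110`: accepted
`110000001`: accepted

4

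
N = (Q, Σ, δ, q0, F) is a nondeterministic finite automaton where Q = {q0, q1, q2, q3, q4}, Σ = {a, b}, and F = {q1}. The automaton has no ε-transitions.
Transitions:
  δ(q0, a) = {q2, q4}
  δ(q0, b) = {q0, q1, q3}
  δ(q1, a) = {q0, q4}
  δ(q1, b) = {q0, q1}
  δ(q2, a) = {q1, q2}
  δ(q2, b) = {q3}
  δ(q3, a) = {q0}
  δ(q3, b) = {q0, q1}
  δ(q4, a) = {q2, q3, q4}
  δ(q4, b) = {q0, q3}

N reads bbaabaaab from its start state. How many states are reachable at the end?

Start: {q0}
read b: {q0, q1, q3}
read b: {q0, q1, q3}
read a: {q0, q2, q4}
read a: {q1, q2, q3, q4}
read b: {q0, q1, q3}
read a: {q0, q2, q4}
read a: {q1, q2, q3, q4}
read a: {q0, q1, q2, q3, q4}
read b: {q0, q1, q3}
Final reachable set {q0, q1, q3} has 3 states.

3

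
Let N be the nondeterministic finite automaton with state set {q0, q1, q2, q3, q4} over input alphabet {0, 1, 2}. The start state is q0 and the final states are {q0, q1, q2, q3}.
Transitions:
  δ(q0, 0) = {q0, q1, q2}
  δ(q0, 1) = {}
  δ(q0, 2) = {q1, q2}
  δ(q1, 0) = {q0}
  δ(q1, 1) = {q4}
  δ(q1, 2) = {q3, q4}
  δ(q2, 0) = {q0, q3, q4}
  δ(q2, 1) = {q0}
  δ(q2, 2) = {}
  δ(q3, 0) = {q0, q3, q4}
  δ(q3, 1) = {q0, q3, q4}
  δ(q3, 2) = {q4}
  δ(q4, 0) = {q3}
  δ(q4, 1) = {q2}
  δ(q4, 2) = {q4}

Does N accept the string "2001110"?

accepted

Start: {q0}
read 2: {q1, q2}
read 0: {q0, q3, q4}
read 0: {q0, q1, q2, q3, q4}
read 1: {q0, q2, q3, q4}
read 1: {q0, q2, q3, q4}
read 1: {q0, q2, q3, q4}
read 0: {q0, q1, q2, q3, q4}
Reachable ∩ accepting = {q0, q1, q2, q3} — nonempty.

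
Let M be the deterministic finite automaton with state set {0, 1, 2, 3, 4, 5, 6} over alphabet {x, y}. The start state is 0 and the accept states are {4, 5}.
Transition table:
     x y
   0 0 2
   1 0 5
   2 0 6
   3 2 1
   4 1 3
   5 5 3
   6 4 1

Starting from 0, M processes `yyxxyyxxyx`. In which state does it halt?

0 --y--> 2
2 --y--> 6
6 --x--> 4
4 --x--> 1
1 --y--> 5
5 --y--> 3
3 --x--> 2
2 --x--> 0
0 --y--> 2
2 --x--> 0

0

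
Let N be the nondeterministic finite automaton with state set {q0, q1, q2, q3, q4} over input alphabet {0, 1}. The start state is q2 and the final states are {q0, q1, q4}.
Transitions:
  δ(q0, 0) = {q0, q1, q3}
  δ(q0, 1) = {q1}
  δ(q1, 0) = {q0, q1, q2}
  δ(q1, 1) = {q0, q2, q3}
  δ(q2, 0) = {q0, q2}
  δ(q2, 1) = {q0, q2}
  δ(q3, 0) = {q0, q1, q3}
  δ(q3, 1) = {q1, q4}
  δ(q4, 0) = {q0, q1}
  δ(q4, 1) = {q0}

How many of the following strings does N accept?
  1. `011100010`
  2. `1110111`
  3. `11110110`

`011100010`: accepted
`1110111`: accepted
`11110110`: accepted

3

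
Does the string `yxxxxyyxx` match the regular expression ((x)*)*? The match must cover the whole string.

no

yxxxxyyxx cannot be split into zero or more pieces each matching (x)*.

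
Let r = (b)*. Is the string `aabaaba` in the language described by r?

no

aabaaba cannot be split into zero or more pieces each matching b.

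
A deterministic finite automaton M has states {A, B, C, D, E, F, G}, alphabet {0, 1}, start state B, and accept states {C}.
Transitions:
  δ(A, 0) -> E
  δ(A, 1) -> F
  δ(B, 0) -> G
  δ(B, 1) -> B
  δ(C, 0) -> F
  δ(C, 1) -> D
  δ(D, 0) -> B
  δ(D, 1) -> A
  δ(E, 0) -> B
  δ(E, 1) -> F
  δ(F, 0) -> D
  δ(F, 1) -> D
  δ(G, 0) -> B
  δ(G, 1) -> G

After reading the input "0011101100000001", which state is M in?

B

B --0--> G
G --0--> B
B --1--> B
B --1--> B
B --1--> B
B --0--> G
G --1--> G
G --1--> G
G --0--> B
B --0--> G
G --0--> B
B --0--> G
G --0--> B
B --0--> G
G --0--> B
B --1--> B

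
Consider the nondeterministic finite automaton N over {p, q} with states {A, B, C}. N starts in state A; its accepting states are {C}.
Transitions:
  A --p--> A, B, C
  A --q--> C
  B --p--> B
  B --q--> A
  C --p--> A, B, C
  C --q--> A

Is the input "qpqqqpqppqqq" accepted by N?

accepted

Start: {A}
read q: {C}
read p: {A, B, C}
read q: {A, C}
read q: {A, C}
read q: {A, C}
read p: {A, B, C}
read q: {A, C}
read p: {A, B, C}
read p: {A, B, C}
read q: {A, C}
read q: {A, C}
read q: {A, C}
Reachable ∩ accepting = {C} — nonempty.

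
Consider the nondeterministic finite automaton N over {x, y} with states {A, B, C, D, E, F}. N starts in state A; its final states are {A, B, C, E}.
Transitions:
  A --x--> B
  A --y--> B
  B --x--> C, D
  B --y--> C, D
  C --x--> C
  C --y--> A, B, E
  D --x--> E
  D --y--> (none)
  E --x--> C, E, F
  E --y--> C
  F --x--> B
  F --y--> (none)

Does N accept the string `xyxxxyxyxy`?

Start: {A}
read x: {B}
read y: {C, D}
read x: {C, E}
read x: {C, E, F}
read x: {B, C, E, F}
read y: {A, B, C, D, E}
read x: {B, C, D, E, F}
read y: {A, B, C, D, E}
read x: {B, C, D, E, F}
read y: {A, B, C, D, E}
Reachable ∩ accepting = {A, B, C, E} — nonempty.

accepted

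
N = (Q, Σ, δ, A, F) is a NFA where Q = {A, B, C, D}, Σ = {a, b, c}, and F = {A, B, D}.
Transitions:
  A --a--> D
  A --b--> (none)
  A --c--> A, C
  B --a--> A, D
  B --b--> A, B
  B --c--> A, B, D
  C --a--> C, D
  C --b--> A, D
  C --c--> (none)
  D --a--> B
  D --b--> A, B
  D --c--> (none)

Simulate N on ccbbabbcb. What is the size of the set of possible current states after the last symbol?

Start: {A}
read c: {A, C}
read c: {A, C}
read b: {A, D}
read b: {A, B}
read a: {A, D}
read b: {A, B}
read b: {A, B}
read c: {A, B, C, D}
read b: {A, B, D}
Final reachable set {A, B, D} has 3 states.

3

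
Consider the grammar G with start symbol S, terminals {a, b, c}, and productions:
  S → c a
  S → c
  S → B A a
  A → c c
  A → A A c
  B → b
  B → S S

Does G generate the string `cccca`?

S ⇒ BAa ⇒ SSAa ⇒ cSAa ⇒ ccAa ⇒ cccca

yes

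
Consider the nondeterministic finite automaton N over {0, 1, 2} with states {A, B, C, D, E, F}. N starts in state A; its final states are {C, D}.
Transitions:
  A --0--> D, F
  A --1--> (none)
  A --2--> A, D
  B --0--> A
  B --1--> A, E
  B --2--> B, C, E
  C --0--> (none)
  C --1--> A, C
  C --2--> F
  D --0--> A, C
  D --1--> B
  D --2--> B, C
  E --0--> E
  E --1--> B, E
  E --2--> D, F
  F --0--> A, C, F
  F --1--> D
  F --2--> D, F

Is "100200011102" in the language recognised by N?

Start: {A}
read 1: {}
The reachable set is empty and stays empty for the remaining 11 symbols.
Reachable ∩ accepting = {} — empty.

rejected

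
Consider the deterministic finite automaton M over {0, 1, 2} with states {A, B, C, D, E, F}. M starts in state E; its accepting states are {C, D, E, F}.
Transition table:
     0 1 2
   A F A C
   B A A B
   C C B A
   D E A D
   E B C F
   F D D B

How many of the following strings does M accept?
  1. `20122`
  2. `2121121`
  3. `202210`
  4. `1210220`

1

`20122`: rejected
`2121121`: rejected
`202210`: accepted
`1210220`: rejected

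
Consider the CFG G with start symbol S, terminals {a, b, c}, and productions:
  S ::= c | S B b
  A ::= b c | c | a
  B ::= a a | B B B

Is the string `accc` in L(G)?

no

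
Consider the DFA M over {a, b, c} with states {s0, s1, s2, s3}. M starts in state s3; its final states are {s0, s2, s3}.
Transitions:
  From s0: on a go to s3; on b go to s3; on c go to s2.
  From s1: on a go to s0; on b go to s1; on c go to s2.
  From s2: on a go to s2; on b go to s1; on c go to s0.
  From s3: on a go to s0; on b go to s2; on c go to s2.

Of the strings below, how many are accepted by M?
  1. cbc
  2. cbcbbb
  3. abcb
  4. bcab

2

cbc: accepted
cbcbbb: rejected
abcb: rejected
bcab: accepted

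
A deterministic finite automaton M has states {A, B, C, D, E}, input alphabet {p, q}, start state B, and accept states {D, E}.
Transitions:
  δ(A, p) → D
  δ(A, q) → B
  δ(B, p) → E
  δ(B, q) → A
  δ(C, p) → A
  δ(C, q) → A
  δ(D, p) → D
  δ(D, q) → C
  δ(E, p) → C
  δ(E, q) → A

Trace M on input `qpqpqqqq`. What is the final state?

B --q--> A
A --p--> D
D --q--> C
C --p--> A
A --q--> B
B --q--> A
A --q--> B
B --q--> A

A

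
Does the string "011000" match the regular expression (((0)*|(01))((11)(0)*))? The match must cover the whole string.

yes

Split as 0·11000: ((0)*|(01)) matches 0 and ((11)(0)*) matches 11000.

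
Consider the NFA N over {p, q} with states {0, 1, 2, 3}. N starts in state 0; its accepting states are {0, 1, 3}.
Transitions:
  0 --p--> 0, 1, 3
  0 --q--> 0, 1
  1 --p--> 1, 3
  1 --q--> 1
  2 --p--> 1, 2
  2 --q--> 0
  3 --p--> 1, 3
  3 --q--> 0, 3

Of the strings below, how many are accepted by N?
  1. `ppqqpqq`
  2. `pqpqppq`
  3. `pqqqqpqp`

`ppqqpqq`: accepted
`pqpqppq`: accepted
`pqqqqpqp`: accepted

3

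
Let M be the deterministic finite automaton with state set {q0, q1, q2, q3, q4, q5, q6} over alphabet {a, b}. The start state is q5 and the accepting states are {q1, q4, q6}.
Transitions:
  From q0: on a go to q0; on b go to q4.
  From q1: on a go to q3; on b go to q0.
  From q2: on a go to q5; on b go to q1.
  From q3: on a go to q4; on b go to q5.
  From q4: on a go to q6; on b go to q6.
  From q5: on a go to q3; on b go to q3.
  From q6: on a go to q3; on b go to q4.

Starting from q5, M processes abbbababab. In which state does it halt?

q5 --a--> q3
q3 --b--> q5
q5 --b--> q3
q3 --b--> q5
q5 --a--> q3
q3 --b--> q5
q5 --a--> q3
q3 --b--> q5
q5 --a--> q3
q3 --b--> q5

q5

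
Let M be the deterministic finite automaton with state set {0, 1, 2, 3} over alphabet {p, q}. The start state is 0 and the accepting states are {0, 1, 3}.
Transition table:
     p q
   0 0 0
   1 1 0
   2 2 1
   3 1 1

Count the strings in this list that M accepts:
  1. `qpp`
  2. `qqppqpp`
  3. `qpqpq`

3

`qpp`: accepted
`qqppqpp`: accepted
`qpqpq`: accepted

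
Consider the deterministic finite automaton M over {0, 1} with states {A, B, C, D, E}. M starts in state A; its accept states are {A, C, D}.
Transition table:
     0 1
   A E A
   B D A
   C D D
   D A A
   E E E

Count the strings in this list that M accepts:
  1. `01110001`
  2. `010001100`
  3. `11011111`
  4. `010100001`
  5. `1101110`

0

`01110001`: rejected
`010001100`: rejected
`11011111`: rejected
`010100001`: rejected
`1101110`: rejected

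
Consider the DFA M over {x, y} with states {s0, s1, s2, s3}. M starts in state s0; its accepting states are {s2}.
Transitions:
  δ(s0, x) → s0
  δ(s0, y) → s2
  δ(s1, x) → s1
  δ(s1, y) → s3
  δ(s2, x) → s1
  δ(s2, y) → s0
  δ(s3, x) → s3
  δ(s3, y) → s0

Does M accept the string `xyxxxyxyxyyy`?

s0 --x--> s0
s0 --y--> s2
s2 --x--> s1
s1 --x--> s1
s1 --x--> s1
s1 --y--> s3
s3 --x--> s3
s3 --y--> s0
s0 --x--> s0
s0 --y--> s2
s2 --y--> s0
s0 --y--> s2
End in state s2, which is an accepting state.

accepted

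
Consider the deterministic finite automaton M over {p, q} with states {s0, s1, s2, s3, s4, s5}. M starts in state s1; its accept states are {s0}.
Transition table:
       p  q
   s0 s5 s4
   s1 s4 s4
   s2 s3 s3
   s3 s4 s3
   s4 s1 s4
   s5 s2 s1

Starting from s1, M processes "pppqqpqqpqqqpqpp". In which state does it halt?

s4

s1 --p--> s4
s4 --p--> s1
s1 --p--> s4
s4 --q--> s4
s4 --q--> s4
s4 --p--> s1
s1 --q--> s4
s4 --q--> s4
s4 --p--> s1
s1 --q--> s4
s4 --q--> s4
s4 --q--> s4
s4 --p--> s1
s1 --q--> s4
s4 --p--> s1
s1 --p--> s4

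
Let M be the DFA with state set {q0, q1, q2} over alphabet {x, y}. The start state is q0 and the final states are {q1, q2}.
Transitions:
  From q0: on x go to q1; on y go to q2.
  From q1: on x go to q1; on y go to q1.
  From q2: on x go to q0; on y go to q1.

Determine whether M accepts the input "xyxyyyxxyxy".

q0 --x--> q1
q1 --y--> q1
q1 --x--> q1
q1 --y--> q1
q1 --y--> q1
q1 --y--> q1
q1 --x--> q1
q1 --x--> q1
q1 --y--> q1
q1 --x--> q1
q1 --y--> q1
End in state q1, which is an accepting state.

accepted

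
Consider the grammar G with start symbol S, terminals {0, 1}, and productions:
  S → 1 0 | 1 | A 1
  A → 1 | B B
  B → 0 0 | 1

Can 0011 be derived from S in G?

yes

S ⇒ A1 ⇒ BB1 ⇒ 00B1 ⇒ 0011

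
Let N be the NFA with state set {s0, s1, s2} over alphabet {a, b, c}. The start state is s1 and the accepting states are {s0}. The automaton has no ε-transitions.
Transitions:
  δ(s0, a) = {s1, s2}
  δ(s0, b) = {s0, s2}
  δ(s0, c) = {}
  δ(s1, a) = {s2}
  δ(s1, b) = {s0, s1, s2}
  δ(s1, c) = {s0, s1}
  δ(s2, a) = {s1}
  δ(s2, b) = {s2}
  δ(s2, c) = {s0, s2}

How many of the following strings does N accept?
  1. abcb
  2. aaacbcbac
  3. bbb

abcb: accepted
aaacbcbac: accepted
bbb: accepted

3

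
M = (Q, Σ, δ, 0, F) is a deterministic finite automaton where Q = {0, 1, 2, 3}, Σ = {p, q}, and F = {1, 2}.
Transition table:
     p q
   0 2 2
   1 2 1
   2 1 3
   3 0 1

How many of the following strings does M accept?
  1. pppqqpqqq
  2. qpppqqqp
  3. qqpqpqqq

3

pppqqpqqq: accepted
qpppqqqp: accepted
qqpqpqqq: accepted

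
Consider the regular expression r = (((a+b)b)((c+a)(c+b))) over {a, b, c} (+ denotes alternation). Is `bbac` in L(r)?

Split as bb·ac: ((a+b)b) matches bb and ((c+a)(c+b)) matches ac.

yes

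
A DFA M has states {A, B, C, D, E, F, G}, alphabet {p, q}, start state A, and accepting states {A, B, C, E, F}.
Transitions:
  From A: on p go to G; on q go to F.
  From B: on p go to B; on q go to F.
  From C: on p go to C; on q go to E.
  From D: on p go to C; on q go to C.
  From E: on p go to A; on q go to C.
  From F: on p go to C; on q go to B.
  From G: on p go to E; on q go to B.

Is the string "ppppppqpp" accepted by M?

A --p--> G
G --p--> E
E --p--> A
A --p--> G
G --p--> E
E --p--> A
A --q--> F
F --p--> C
C --p--> C
End in state C, which is an accepting state.

accepted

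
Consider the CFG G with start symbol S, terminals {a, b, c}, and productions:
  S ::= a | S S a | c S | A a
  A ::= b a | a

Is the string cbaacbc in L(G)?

no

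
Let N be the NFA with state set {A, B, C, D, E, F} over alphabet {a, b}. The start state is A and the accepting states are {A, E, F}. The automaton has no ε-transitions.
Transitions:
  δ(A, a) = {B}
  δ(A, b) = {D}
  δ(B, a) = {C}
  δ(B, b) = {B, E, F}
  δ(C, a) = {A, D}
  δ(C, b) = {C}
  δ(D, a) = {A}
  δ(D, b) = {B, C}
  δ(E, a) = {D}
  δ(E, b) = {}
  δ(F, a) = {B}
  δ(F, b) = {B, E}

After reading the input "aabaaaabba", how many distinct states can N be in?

4

Start: {A}
read a: {B}
read a: {C}
read b: {C}
read a: {A, D}
read a: {A, B}
read a: {B, C}
read a: {A, C, D}
read b: {B, C, D}
read b: {B, C, E, F}
read a: {A, B, C, D}
Final reachable set {A, B, C, D} has 4 states.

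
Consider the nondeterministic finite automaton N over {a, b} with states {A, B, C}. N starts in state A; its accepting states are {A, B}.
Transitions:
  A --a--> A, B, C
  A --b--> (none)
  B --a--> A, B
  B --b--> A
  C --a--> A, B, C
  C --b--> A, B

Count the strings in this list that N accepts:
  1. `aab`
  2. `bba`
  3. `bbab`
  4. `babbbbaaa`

`aab`: accepted
`bba`: rejected
`bbab`: rejected
`babbbbaaa`: rejected

1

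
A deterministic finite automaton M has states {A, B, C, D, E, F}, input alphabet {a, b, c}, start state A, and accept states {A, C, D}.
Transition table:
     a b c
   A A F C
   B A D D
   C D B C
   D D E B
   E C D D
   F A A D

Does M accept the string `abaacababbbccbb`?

A --a--> A
A --b--> F
F --a--> A
A --a--> A
A --c--> C
C --a--> D
D --b--> E
E --a--> C
C --b--> B
B --b--> D
D --b--> E
E --c--> D
D --c--> B
B --b--> D
D --b--> E
End in state E, which is not an accepting state.

rejected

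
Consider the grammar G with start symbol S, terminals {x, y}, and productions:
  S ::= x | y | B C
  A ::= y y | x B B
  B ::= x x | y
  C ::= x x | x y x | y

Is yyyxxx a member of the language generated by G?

no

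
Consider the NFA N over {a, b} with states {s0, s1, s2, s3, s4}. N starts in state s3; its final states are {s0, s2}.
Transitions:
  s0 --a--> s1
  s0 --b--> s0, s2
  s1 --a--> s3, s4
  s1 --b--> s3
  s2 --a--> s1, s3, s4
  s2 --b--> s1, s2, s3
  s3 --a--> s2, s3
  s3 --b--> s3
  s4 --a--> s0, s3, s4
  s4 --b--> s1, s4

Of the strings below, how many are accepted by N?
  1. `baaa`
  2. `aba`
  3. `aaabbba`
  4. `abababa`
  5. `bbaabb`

5

`baaa`: accepted
`aba`: accepted
`aaabbba`: accepted
`abababa`: accepted
`bbaabb`: accepted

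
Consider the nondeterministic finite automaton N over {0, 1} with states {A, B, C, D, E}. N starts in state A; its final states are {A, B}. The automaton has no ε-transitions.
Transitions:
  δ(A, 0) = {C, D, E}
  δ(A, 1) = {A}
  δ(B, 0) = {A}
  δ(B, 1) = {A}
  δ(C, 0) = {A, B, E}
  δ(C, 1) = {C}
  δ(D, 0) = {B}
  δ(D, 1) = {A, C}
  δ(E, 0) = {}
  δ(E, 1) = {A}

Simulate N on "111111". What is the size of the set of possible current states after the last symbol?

1

Start: {A}
read 1: {A}
read 1: {A}
read 1: {A}
read 1: {A}
read 1: {A}
read 1: {A}
Final reachable set {A} has 1 state.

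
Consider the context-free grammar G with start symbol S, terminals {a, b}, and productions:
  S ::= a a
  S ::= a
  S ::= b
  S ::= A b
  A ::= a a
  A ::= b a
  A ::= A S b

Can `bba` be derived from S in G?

no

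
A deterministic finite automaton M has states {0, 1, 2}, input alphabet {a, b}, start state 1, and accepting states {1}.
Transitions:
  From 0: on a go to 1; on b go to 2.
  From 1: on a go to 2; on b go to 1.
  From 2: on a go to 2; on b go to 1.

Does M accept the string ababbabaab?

1 --a--> 2
2 --b--> 1
1 --a--> 2
2 --b--> 1
1 --b--> 1
1 --a--> 2
2 --b--> 1
1 --a--> 2
2 --a--> 2
2 --b--> 1
End in state 1, which is an accepting state.

accepted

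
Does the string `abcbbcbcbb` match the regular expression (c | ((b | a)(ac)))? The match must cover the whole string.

Neither c nor ((b|a)(ac)) matches abcbbcbcbb.

no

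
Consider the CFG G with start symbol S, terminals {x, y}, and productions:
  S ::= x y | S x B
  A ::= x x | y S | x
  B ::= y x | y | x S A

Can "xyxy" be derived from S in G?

S ⇒ SxB ⇒ xyxB ⇒ xyxy

yes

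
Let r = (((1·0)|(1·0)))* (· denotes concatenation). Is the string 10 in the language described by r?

yes

Split into 1 piece 10; each matches ((1·0)|(1·0)).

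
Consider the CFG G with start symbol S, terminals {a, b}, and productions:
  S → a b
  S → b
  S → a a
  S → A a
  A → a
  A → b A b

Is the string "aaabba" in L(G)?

no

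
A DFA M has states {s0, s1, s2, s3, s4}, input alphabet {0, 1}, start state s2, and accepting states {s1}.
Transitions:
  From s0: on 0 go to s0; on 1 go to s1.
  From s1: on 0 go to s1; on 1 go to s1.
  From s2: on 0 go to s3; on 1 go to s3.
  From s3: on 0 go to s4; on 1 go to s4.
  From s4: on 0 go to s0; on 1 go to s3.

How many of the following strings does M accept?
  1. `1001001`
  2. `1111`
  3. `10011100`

2

`1001001`: accepted
`1111`: rejected
`10011100`: accepted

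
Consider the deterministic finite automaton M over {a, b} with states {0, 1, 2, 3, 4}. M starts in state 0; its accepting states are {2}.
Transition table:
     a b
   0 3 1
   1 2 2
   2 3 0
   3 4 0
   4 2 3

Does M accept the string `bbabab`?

rejected

0 --b--> 1
1 --b--> 2
2 --a--> 3
3 --b--> 0
0 --a--> 3
3 --b--> 0
End in state 0, which is not an accepting state.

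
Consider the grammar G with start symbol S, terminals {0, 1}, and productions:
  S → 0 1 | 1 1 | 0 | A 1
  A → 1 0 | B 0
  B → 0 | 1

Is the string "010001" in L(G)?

no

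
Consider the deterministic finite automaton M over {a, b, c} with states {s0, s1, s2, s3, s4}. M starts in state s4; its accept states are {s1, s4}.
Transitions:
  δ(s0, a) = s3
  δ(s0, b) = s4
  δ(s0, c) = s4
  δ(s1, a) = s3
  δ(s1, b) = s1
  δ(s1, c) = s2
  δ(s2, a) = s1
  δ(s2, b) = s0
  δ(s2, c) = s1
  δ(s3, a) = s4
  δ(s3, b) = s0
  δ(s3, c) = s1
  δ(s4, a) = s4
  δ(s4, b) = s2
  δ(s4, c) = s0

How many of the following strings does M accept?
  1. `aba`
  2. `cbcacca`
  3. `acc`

3

`aba`: accepted
`cbcacca`: accepted
`acc`: accepted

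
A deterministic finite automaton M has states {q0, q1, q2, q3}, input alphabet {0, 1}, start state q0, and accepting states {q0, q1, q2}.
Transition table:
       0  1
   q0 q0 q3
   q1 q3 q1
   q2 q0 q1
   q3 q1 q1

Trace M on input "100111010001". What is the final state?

q1

q0 --1--> q3
q3 --0--> q1
q1 --0--> q3
q3 --1--> q1
q1 --1--> q1
q1 --1--> q1
q1 --0--> q3
q3 --1--> q1
q1 --0--> q3
q3 --0--> q1
q1 --0--> q3
q3 --1--> q1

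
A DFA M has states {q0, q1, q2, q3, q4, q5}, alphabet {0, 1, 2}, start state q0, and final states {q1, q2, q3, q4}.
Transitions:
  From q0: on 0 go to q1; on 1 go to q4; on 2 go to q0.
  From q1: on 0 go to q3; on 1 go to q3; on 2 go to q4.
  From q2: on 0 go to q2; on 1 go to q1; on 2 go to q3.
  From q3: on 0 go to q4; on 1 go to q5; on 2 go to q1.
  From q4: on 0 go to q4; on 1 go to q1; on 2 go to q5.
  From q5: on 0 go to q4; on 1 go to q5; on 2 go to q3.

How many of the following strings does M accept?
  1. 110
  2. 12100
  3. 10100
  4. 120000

4

110: accepted
12100: accepted
10100: accepted
120000: accepted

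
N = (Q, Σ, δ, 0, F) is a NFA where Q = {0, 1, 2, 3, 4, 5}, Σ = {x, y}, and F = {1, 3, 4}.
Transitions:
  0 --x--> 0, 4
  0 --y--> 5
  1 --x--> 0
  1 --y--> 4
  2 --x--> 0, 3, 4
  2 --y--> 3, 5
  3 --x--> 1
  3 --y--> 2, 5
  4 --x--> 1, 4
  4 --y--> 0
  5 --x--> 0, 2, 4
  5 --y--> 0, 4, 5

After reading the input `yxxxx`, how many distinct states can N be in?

3

Start: {0}
read y: {5}
read x: {0, 2, 4}
read x: {0, 1, 3, 4}
read x: {0, 1, 4}
read x: {0, 1, 4}
Final reachable set {0, 1, 4} has 3 states.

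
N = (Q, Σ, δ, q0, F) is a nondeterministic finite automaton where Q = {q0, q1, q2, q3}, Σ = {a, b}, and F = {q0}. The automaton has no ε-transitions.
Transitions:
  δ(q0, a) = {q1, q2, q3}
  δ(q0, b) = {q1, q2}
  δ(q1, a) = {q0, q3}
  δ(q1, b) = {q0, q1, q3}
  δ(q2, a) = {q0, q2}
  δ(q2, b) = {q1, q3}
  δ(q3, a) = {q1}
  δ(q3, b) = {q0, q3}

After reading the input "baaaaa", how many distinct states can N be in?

4

Start: {q0}
read b: {q1, q2}
read a: {q0, q2, q3}
read a: {q0, q1, q2, q3}
read a: {q0, q1, q2, q3}
read a: {q0, q1, q2, q3}
read a: {q0, q1, q2, q3}
Final reachable set {q0, q1, q2, q3} has 4 states.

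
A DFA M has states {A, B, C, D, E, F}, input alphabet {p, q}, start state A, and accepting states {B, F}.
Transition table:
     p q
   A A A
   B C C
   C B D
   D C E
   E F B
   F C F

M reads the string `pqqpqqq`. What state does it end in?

A --p--> A
A --q--> A
A --q--> A
A --p--> A
A --q--> A
A --q--> A
A --q--> A

A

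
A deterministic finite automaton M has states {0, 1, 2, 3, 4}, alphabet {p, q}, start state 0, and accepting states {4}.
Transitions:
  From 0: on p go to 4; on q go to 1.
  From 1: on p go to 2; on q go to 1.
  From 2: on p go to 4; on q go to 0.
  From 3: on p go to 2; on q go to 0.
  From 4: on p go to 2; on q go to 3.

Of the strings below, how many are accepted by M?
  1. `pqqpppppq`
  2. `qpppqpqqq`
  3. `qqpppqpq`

0

`pqqpppppq`: rejected
`qpppqpqqq`: rejected
`qqpppqpq`: rejected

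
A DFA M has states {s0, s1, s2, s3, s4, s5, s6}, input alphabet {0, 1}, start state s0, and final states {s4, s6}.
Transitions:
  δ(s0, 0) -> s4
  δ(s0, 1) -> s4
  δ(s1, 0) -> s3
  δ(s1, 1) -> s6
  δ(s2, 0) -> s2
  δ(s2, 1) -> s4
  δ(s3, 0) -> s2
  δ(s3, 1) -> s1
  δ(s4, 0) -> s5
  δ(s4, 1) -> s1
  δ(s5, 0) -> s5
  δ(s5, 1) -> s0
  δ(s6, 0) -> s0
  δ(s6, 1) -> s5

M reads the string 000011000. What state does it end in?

s0 --0--> s4
s4 --0--> s5
s5 --0--> s5
s5 --0--> s5
s5 --1--> s0
s0 --1--> s4
s4 --0--> s5
s5 --0--> s5
s5 --0--> s5

s5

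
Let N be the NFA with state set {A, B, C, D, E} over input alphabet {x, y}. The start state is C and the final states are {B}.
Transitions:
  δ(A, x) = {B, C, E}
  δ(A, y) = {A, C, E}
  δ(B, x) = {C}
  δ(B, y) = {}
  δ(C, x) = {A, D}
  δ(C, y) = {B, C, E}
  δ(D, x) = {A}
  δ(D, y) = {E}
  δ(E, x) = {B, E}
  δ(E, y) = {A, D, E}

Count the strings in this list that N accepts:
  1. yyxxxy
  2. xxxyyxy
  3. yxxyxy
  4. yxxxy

4

yyxxxy: accepted
xxxyyxy: accepted
yxxyxy: accepted
yxxxy: accepted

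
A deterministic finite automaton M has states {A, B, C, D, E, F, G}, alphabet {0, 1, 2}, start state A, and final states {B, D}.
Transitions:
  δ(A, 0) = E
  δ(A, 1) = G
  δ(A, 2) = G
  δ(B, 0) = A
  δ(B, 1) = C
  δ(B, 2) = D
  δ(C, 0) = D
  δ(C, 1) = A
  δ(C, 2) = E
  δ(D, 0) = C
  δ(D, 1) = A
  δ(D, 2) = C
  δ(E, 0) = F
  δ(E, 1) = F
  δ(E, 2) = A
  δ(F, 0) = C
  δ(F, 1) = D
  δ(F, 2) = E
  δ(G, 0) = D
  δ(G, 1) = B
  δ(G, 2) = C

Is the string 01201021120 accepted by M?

accepted

A --0--> E
E --1--> F
F --2--> E
E --0--> F
F --1--> D
D --0--> C
C --2--> E
E --1--> F
F --1--> D
D --2--> C
C --0--> D
End in state D, which is an accepting state.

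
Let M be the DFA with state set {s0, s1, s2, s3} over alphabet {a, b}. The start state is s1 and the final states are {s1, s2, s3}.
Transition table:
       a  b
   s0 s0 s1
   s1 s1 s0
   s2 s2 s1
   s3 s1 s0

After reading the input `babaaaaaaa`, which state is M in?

s1 --b--> s0
s0 --a--> s0
s0 --b--> s1
s1 --a--> s1
s1 --a--> s1
s1 --a--> s1
s1 --a--> s1
s1 --a--> s1
s1 --a--> s1
s1 --a--> s1

s1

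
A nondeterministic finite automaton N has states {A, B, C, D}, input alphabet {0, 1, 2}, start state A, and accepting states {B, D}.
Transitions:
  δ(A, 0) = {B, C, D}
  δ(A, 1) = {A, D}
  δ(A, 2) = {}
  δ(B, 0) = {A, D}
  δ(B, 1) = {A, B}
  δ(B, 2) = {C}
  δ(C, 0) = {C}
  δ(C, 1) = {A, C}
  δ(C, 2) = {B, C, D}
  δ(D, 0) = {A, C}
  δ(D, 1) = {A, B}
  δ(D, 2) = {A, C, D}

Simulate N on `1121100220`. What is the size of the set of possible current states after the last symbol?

Start: {A}
read 1: {A, D}
read 1: {A, B, D}
read 2: {A, C, D}
read 1: {A, B, C, D}
read 1: {A, B, C, D}
read 0: {A, B, C, D}
read 0: {A, B, C, D}
read 2: {A, B, C, D}
read 2: {A, B, C, D}
read 0: {A, B, C, D}
Final reachable set {A, B, C, D} has 4 states.

4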